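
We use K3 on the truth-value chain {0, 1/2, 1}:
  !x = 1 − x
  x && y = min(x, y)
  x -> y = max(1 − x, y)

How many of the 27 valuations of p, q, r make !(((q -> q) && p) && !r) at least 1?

15

value 1: 15 assignments (counts)
value 1/2: 10 assignments
value 0: 2 assignments
So 15 of the 27 assignments meet the threshold.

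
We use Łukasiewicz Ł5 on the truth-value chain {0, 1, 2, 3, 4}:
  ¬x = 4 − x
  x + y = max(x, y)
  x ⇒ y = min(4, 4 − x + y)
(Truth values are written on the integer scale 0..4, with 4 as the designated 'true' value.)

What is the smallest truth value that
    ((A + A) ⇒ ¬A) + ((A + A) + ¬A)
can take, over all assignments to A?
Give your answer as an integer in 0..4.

Take A = 3:
A + A = 3 + 3 = 3
¬A = ¬3 = 1
(A + A) ⇒ ¬A = 3 ⇒ 1 = 2
A + A = 3 + 3 = 3
¬A = ¬3 = 1
(A + A) + ¬A = 3 + 1 = 3
((A + A) ⇒ ¬A) + ((A + A) + ¬A) = 2 + 3 = 3
No assignment yields a value below 3, so this is the minimum.

3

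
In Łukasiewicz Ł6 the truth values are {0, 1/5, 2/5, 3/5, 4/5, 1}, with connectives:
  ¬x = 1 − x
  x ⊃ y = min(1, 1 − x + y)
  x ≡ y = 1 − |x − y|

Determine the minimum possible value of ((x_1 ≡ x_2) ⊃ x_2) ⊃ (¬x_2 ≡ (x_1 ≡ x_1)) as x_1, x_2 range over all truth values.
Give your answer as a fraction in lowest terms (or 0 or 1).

0

Take x_1 = 0, x_2 = 1:
x_1 ≡ x_2 = 0 ≡ 1 = 0
(x_1 ≡ x_2) ⊃ x_2 = 0 ⊃ 1 = 1
¬x_2 = ¬1 = 0
x_1 ≡ x_1 = 0 ≡ 0 = 1
¬x_2 ≡ (x_1 ≡ x_1) = 0 ≡ 1 = 0
((x_1 ≡ x_2) ⊃ x_2) ⊃ (¬x_2 ≡ (x_1 ≡ x_1)) = 1 ⊃ 0 = 0
No assignment yields a value below 0, so this is the minimum.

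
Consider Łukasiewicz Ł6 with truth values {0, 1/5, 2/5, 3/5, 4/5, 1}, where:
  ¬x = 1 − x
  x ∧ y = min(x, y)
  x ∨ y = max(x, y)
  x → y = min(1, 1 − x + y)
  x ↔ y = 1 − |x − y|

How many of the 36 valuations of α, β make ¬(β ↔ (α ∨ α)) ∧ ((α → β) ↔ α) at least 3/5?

2

value 3/5: 2 assignments (counts)
value 2/5: 9 assignments
value 1/5: 13 assignments
value 0: 12 assignments
So 2 of the 36 assignments meet the threshold.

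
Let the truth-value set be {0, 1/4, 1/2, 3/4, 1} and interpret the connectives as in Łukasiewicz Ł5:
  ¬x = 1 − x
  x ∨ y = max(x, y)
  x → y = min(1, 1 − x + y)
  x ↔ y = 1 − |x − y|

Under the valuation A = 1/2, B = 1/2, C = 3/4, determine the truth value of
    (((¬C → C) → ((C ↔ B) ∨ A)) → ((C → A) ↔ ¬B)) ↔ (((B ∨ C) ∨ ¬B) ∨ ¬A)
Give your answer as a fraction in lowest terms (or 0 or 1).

3/4

¬C = ¬3/4 = 1/4
¬C → C = 1/4 → 3/4 = 1
C ↔ B = 3/4 ↔ 1/2 = 3/4
(C ↔ B) ∨ A = 3/4 ∨ 1/2 = 3/4
(¬C → C) → ((C ↔ B) ∨ A) = 1 → 3/4 = 3/4
C → A = 3/4 → 1/2 = 3/4
¬B = ¬1/2 = 1/2
(C → A) ↔ ¬B = 3/4 ↔ 1/2 = 3/4
((¬C → C) → ((C ↔ B) ∨ A)) → ((C → A) ↔ ¬B) = 3/4 → 3/4 = 1
B ∨ C = 1/2 ∨ 3/4 = 3/4
¬B = ¬1/2 = 1/2
(B ∨ C) ∨ ¬B = 3/4 ∨ 1/2 = 3/4
¬A = ¬1/2 = 1/2
((B ∨ C) ∨ ¬B) ∨ ¬A = 3/4 ∨ 1/2 = 3/4
(((¬C → C) → ((C ↔ B) ∨ A)) → ((C → A) ↔ ¬B)) ↔ (((B ∨ C) ∨ ¬B) ∨ ¬A) = 1 ↔ 3/4 = 3/4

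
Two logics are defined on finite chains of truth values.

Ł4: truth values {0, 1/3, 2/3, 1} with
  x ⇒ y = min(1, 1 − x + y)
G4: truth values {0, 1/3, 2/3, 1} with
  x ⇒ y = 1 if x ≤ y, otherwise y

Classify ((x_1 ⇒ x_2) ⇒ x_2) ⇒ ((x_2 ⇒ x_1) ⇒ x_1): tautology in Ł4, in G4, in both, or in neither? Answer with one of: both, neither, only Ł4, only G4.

In Ł4: every assignment gives 1 — tautology.
In G4: at x_1 = 1/3, x_2 = 0 the value is 1/3 — not a tautology.

only Ł4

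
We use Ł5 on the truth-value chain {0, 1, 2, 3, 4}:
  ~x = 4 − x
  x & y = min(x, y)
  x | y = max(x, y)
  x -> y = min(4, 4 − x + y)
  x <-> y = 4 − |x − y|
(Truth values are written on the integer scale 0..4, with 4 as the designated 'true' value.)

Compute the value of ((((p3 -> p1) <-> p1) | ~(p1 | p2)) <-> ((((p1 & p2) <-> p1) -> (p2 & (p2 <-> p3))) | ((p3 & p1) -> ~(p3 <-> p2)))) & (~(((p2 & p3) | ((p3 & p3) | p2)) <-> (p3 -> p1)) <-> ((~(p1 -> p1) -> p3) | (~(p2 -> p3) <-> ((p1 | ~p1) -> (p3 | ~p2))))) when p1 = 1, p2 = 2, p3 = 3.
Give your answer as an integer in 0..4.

p3 -> p1 = 3 -> 1 = 2
(p3 -> p1) <-> p1 = 2 <-> 1 = 3
p1 | p2 = 1 | 2 = 2
~(p1 | p2) = ~2 = 2
((p3 -> p1) <-> p1) | ~(p1 | p2) = 3 | 2 = 3
p1 & p2 = 1 & 2 = 1
(p1 & p2) <-> p1 = 1 <-> 1 = 4
p2 <-> p3 = 2 <-> 3 = 3
p2 & (p2 <-> p3) = 2 & 3 = 2
((p1 & p2) <-> p1) -> (p2 & (p2 <-> p3)) = 4 -> 2 = 2
p3 & p1 = 3 & 1 = 1
p3 <-> p2 = 3 <-> 2 = 3
~(p3 <-> p2) = ~3 = 1
(p3 & p1) -> ~(p3 <-> p2) = 1 -> 1 = 4
(((p1 & p2) <-> p1) -> (p2 & (p2 <-> p3))) | ((p3 & p1) -> ~(p3 <-> p2)) = 2 | 4 = 4
(((p3 -> p1) <-> p1) | ~(p1 | p2)) <-> ((((p1 & p2) <-> p1) -> (p2 & (p2 <-> p3))) | ((p3 & p1) -> ~(p3 <-> p2))) = 3 <-> 4 = 3
p2 & p3 = 2 & 3 = 2
p3 & p3 = 3 & 3 = 3
(p3 & p3) | p2 = 3 | 2 = 3
(p2 & p3) | ((p3 & p3) | p2) = 2 | 3 = 3
p3 -> p1 = 3 -> 1 = 2
((p2 & p3) | ((p3 & p3) | p2)) <-> (p3 -> p1) = 3 <-> 2 = 3
~(((p2 & p3) | ((p3 & p3) | p2)) <-> (p3 -> p1)) = ~3 = 1
p1 -> p1 = 1 -> 1 = 4
~(p1 -> p1) = ~4 = 0
~(p1 -> p1) -> p3 = 0 -> 3 = 4
p2 -> p3 = 2 -> 3 = 4
~(p2 -> p3) = ~4 = 0
~p1 = ~1 = 3
p1 | ~p1 = 1 | 3 = 3
~p2 = ~2 = 2
p3 | ~p2 = 3 | 2 = 3
(p1 | ~p1) -> (p3 | ~p2) = 3 -> 3 = 4
~(p2 -> p3) <-> ((p1 | ~p1) -> (p3 | ~p2)) = 0 <-> 4 = 0
(~(p1 -> p1) -> p3) | (~(p2 -> p3) <-> ((p1 | ~p1) -> (p3 | ~p2))) = 4 | 0 = 4
~(((p2 & p3) | ((p3 & p3) | p2)) <-> (p3 -> p1)) <-> ((~(p1 -> p1) -> p3) | (~(p2 -> p3) <-> ((p1 | ~p1) -> (p3 | ~p2)))) = 1 <-> 4 = 1
((((p3 -> p1) <-> p1) | ~(p1 | p2)) <-> ((((p1 & p2) <-> p1) -> (p2 & (p2 <-> p3))) | ((p3 & p1) -> ~(p3 <-> p2)))) & (~(((p2 & p3) | ((p3 & p3) | p2)) <-> (p3 -> p1)) <-> ((~(p1 -> p1) -> p3) | (~(p2 -> p3) <-> ((p1 | ~p1) -> (p3 | ~p2))))) = 3 & 1 = 1

1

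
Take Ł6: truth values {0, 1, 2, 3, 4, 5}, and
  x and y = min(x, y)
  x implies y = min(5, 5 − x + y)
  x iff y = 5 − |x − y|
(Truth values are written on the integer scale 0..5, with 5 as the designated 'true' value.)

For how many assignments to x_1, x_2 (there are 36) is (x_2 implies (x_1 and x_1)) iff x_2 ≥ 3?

16

value 5: 3 assignments (counts)
value 4: 7 assignments (counts)
value 3: 6 assignments (counts)
value 2: 7 assignments
value 1: 6 assignments
value 0: 7 assignments
So 16 of the 36 assignments meet the threshold.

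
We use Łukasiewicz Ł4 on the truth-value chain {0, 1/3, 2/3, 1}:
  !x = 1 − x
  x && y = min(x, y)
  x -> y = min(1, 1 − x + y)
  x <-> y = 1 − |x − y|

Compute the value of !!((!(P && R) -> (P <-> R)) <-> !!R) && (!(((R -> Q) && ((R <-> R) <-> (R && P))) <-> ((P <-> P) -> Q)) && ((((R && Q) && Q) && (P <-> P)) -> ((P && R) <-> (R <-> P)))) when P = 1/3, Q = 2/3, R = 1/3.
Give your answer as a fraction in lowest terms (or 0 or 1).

P && R = 1/3 && 1/3 = 1/3
!(P && R) = !1/3 = 2/3
P <-> R = 1/3 <-> 1/3 = 1
!(P && R) -> (P <-> R) = 2/3 -> 1 = 1
!R = !1/3 = 2/3
!!R = !2/3 = 1/3
(!(P && R) -> (P <-> R)) <-> !!R = 1 <-> 1/3 = 1/3
!((!(P && R) -> (P <-> R)) <-> !!R) = !1/3 = 2/3
!!((!(P && R) -> (P <-> R)) <-> !!R) = !2/3 = 1/3
R -> Q = 1/3 -> 2/3 = 1
R <-> R = 1/3 <-> 1/3 = 1
R && P = 1/3 && 1/3 = 1/3
(R <-> R) <-> (R && P) = 1 <-> 1/3 = 1/3
(R -> Q) && ((R <-> R) <-> (R && P)) = 1 && 1/3 = 1/3
P <-> P = 1/3 <-> 1/3 = 1
(P <-> P) -> Q = 1 -> 2/3 = 2/3
((R -> Q) && ((R <-> R) <-> (R && P))) <-> ((P <-> P) -> Q) = 1/3 <-> 2/3 = 2/3
!(((R -> Q) && ((R <-> R) <-> (R && P))) <-> ((P <-> P) -> Q)) = !2/3 = 1/3
R && Q = 1/3 && 2/3 = 1/3
(R && Q) && Q = 1/3 && 2/3 = 1/3
P <-> P = 1/3 <-> 1/3 = 1
((R && Q) && Q) && (P <-> P) = 1/3 && 1 = 1/3
P && R = 1/3 && 1/3 = 1/3
R <-> P = 1/3 <-> 1/3 = 1
(P && R) <-> (R <-> P) = 1/3 <-> 1 = 1/3
(((R && Q) && Q) && (P <-> P)) -> ((P && R) <-> (R <-> P)) = 1/3 -> 1/3 = 1
!(((R -> Q) && ((R <-> R) <-> (R && P))) <-> ((P <-> P) -> Q)) && ((((R && Q) && Q) && (P <-> P)) -> ((P && R) <-> (R <-> P))) = 1/3 && 1 = 1/3
!!((!(P && R) -> (P <-> R)) <-> !!R) && (!(((R -> Q) && ((R <-> R) <-> (R && P))) <-> ((P <-> P) -> Q)) && ((((R && Q) && Q) && (P <-> P)) -> ((P && R) <-> (R <-> P)))) = 1/3 && 1/3 = 1/3

1/3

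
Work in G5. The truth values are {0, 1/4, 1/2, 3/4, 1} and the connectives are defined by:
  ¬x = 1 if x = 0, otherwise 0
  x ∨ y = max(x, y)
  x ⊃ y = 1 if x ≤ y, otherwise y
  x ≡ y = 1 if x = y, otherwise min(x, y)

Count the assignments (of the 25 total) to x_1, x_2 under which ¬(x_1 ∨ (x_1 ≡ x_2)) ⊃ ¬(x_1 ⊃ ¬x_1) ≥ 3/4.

value 1: 21 assignments (counts)
value 0: 4 assignments
So 21 of the 25 assignments meet the threshold.

21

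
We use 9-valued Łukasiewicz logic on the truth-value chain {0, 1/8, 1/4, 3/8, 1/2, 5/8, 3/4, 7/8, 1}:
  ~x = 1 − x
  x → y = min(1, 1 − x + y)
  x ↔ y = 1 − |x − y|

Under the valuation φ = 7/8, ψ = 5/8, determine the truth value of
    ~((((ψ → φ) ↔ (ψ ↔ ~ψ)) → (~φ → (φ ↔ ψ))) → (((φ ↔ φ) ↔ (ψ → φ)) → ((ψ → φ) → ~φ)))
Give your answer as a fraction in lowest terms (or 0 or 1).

7/8

ψ → φ = 5/8 → 7/8 = 1
~ψ = ~5/8 = 3/8
ψ ↔ ~ψ = 5/8 ↔ 3/8 = 3/4
(ψ → φ) ↔ (ψ ↔ ~ψ) = 1 ↔ 3/4 = 3/4
~φ = ~7/8 = 1/8
φ ↔ ψ = 7/8 ↔ 5/8 = 3/4
~φ → (φ ↔ ψ) = 1/8 → 3/4 = 1
((ψ → φ) ↔ (ψ ↔ ~ψ)) → (~φ → (φ ↔ ψ)) = 3/4 → 1 = 1
φ ↔ φ = 7/8 ↔ 7/8 = 1
ψ → φ = 5/8 → 7/8 = 1
(φ ↔ φ) ↔ (ψ → φ) = 1 ↔ 1 = 1
ψ → φ = 5/8 → 7/8 = 1
~φ = ~7/8 = 1/8
(ψ → φ) → ~φ = 1 → 1/8 = 1/8
((φ ↔ φ) ↔ (ψ → φ)) → ((ψ → φ) → ~φ) = 1 → 1/8 = 1/8
(((ψ → φ) ↔ (ψ ↔ ~ψ)) → (~φ → (φ ↔ ψ))) → (((φ ↔ φ) ↔ (ψ → φ)) → ((ψ → φ) → ~φ)) = 1 → 1/8 = 1/8
~((((ψ → φ) ↔ (ψ ↔ ~ψ)) → (~φ → (φ ↔ ψ))) → (((φ ↔ φ) ↔ (ψ → φ)) → ((ψ → φ) → ~φ))) = ~1/8 = 7/8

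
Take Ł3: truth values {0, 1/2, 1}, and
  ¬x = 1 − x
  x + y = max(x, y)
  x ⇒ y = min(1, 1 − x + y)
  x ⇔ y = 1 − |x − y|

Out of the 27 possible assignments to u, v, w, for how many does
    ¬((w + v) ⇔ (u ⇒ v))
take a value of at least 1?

2

value 1: 2 assignments (counts)
value 1/2: 9 assignments
value 0: 16 assignments
So 2 of the 27 assignments meet the threshold.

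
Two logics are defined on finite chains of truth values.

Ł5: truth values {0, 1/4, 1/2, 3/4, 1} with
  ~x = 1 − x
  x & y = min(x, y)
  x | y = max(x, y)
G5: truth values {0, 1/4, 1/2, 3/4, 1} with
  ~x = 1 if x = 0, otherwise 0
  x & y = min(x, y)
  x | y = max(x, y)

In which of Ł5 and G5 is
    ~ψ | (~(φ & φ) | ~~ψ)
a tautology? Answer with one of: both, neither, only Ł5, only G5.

only G5

In Ł5: at φ = 1/4, ψ = 1/4 the value is 3/4 — not a tautology.
In G5: every assignment gives 1 — tautology.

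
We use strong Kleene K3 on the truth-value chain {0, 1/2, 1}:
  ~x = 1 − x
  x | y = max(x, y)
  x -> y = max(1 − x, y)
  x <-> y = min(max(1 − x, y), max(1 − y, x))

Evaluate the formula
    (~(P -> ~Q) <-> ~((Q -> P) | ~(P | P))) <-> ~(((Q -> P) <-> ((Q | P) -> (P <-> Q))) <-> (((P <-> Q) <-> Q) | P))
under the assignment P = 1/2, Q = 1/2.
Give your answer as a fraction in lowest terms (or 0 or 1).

~Q = ~1/2 = 1/2
P -> ~Q = 1/2 -> 1/2 = 1/2
~(P -> ~Q) = ~1/2 = 1/2
Q -> P = 1/2 -> 1/2 = 1/2
P | P = 1/2 | 1/2 = 1/2
~(P | P) = ~1/2 = 1/2
(Q -> P) | ~(P | P) = 1/2 | 1/2 = 1/2
~((Q -> P) | ~(P | P)) = ~1/2 = 1/2
~(P -> ~Q) <-> ~((Q -> P) | ~(P | P)) = 1/2 <-> 1/2 = 1/2
Q -> P = 1/2 -> 1/2 = 1/2
Q | P = 1/2 | 1/2 = 1/2
P <-> Q = 1/2 <-> 1/2 = 1/2
(Q | P) -> (P <-> Q) = 1/2 -> 1/2 = 1/2
(Q -> P) <-> ((Q | P) -> (P <-> Q)) = 1/2 <-> 1/2 = 1/2
P <-> Q = 1/2 <-> 1/2 = 1/2
(P <-> Q) <-> Q = 1/2 <-> 1/2 = 1/2
((P <-> Q) <-> Q) | P = 1/2 | 1/2 = 1/2
((Q -> P) <-> ((Q | P) -> (P <-> Q))) <-> (((P <-> Q) <-> Q) | P) = 1/2 <-> 1/2 = 1/2
~(((Q -> P) <-> ((Q | P) -> (P <-> Q))) <-> (((P <-> Q) <-> Q) | P)) = ~1/2 = 1/2
(~(P -> ~Q) <-> ~((Q -> P) | ~(P | P))) <-> ~(((Q -> P) <-> ((Q | P) -> (P <-> Q))) <-> (((P <-> Q) <-> Q) | P)) = 1/2 <-> 1/2 = 1/2

1/2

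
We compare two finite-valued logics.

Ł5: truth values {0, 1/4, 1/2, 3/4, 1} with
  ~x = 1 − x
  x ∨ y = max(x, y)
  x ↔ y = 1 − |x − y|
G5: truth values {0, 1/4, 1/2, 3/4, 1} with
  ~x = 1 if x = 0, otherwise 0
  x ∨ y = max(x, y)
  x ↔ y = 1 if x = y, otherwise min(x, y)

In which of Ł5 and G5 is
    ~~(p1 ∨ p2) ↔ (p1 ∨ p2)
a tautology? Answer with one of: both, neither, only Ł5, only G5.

In Ł5: every assignment gives 1 — tautology.
In G5: at p1 = 0, p2 = 1/4 the value is 1/4 — not a tautology.

only Ł5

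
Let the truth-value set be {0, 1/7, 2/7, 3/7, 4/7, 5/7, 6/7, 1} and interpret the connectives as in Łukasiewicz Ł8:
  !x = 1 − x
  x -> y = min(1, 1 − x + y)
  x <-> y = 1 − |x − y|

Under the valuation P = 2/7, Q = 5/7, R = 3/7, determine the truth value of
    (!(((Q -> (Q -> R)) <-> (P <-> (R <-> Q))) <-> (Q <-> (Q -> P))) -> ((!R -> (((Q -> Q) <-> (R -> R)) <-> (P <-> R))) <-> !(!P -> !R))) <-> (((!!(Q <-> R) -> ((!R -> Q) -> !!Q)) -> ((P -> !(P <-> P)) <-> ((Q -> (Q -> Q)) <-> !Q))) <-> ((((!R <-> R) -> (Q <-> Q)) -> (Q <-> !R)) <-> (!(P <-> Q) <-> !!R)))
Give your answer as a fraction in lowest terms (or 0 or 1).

6/7

Q -> R = 5/7 -> 3/7 = 5/7
Q -> (Q -> R) = 5/7 -> 5/7 = 1
R <-> Q = 3/7 <-> 5/7 = 5/7
P <-> (R <-> Q) = 2/7 <-> 5/7 = 4/7
(Q -> (Q -> R)) <-> (P <-> (R <-> Q)) = 1 <-> 4/7 = 4/7
Q -> P = 5/7 -> 2/7 = 4/7
Q <-> (Q -> P) = 5/7 <-> 4/7 = 6/7
((Q -> (Q -> R)) <-> (P <-> (R <-> Q))) <-> (Q <-> (Q -> P)) = 4/7 <-> 6/7 = 5/7
!(((Q -> (Q -> R)) <-> (P <-> (R <-> Q))) <-> (Q <-> (Q -> P))) = !5/7 = 2/7
!R = !3/7 = 4/7
Q -> Q = 5/7 -> 5/7 = 1
R -> R = 3/7 -> 3/7 = 1
(Q -> Q) <-> (R -> R) = 1 <-> 1 = 1
P <-> R = 2/7 <-> 3/7 = 6/7
((Q -> Q) <-> (R -> R)) <-> (P <-> R) = 1 <-> 6/7 = 6/7
!R -> (((Q -> Q) <-> (R -> R)) <-> (P <-> R)) = 4/7 -> 6/7 = 1
!P = !2/7 = 5/7
!R = !3/7 = 4/7
!P -> !R = 5/7 -> 4/7 = 6/7
!(!P -> !R) = !6/7 = 1/7
(!R -> (((Q -> Q) <-> (R -> R)) <-> (P <-> R))) <-> !(!P -> !R) = 1 <-> 1/7 = 1/7
!(((Q -> (Q -> R)) <-> (P <-> (R <-> Q))) <-> (Q <-> (Q -> P))) -> ((!R -> (((Q -> Q) <-> (R -> R)) <-> (P <-> R))) <-> !(!P -> !R)) = 2/7 -> 1/7 = 6/7
Q <-> R = 5/7 <-> 3/7 = 5/7
!(Q <-> R) = !5/7 = 2/7
!!(Q <-> R) = !2/7 = 5/7
!R = !3/7 = 4/7
!R -> Q = 4/7 -> 5/7 = 1
!Q = !5/7 = 2/7
!!Q = !2/7 = 5/7
(!R -> Q) -> !!Q = 1 -> 5/7 = 5/7
!!(Q <-> R) -> ((!R -> Q) -> !!Q) = 5/7 -> 5/7 = 1
P <-> P = 2/7 <-> 2/7 = 1
!(P <-> P) = !1 = 0
P -> !(P <-> P) = 2/7 -> 0 = 5/7
Q -> Q = 5/7 -> 5/7 = 1
Q -> (Q -> Q) = 5/7 -> 1 = 1
!Q = !5/7 = 2/7
(Q -> (Q -> Q)) <-> !Q = 1 <-> 2/7 = 2/7
(P -> !(P <-> P)) <-> ((Q -> (Q -> Q)) <-> !Q) = 5/7 <-> 2/7 = 4/7
(!!(Q <-> R) -> ((!R -> Q) -> !!Q)) -> ((P -> !(P <-> P)) <-> ((Q -> (Q -> Q)) <-> !Q)) = 1 -> 4/7 = 4/7
!R = !3/7 = 4/7
!R <-> R = 4/7 <-> 3/7 = 6/7
Q <-> Q = 5/7 <-> 5/7 = 1
(!R <-> R) -> (Q <-> Q) = 6/7 -> 1 = 1
!R = !3/7 = 4/7
Q <-> !R = 5/7 <-> 4/7 = 6/7
((!R <-> R) -> (Q <-> Q)) -> (Q <-> !R) = 1 -> 6/7 = 6/7
P <-> Q = 2/7 <-> 5/7 = 4/7
!(P <-> Q) = !4/7 = 3/7
!R = !3/7 = 4/7
!!R = !4/7 = 3/7
!(P <-> Q) <-> !!R = 3/7 <-> 3/7 = 1
(((!R <-> R) -> (Q <-> Q)) -> (Q <-> !R)) <-> (!(P <-> Q) <-> !!R) = 6/7 <-> 1 = 6/7
((!!(Q <-> R) -> ((!R -> Q) -> !!Q)) -> ((P -> !(P <-> P)) <-> ((Q -> (Q -> Q)) <-> !Q))) <-> ((((!R <-> R) -> (Q <-> Q)) -> (Q <-> !R)) <-> (!(P <-> Q) <-> !!R)) = 4/7 <-> 6/7 = 5/7
(!(((Q -> (Q -> R)) <-> (P <-> (R <-> Q))) <-> (Q <-> (Q -> P))) -> ((!R -> (((Q -> Q) <-> (R -> R)) <-> (P <-> R))) <-> !(!P -> !R))) <-> (((!!(Q <-> R) -> ((!R -> Q) -> !!Q)) -> ((P -> !(P <-> P)) <-> ((Q -> (Q -> Q)) <-> !Q))) <-> ((((!R <-> R) -> (Q <-> Q)) -> (Q <-> !R)) <-> (!(P <-> Q) <-> !!R))) = 6/7 <-> 5/7 = 6/7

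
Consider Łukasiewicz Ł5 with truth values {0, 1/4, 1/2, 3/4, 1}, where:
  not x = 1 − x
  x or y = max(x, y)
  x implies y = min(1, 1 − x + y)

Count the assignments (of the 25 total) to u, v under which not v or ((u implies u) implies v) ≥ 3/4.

20

value 1: 10 assignments (counts)
value 3/4: 10 assignments (counts)
value 1/2: 5 assignments
So 20 of the 25 assignments meet the threshold.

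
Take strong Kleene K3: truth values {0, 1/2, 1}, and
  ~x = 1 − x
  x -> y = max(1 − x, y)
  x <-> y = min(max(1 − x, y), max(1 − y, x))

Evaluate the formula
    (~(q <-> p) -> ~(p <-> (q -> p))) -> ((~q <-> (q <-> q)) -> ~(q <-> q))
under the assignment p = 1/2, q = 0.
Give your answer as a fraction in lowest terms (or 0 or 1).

1/2

q <-> p = 0 <-> 1/2 = 1/2
~(q <-> p) = ~1/2 = 1/2
q -> p = 0 -> 1/2 = 1
p <-> (q -> p) = 1/2 <-> 1 = 1/2
~(p <-> (q -> p)) = ~1/2 = 1/2
~(q <-> p) -> ~(p <-> (q -> p)) = 1/2 -> 1/2 = 1/2
~q = ~0 = 1
q <-> q = 0 <-> 0 = 1
~q <-> (q <-> q) = 1 <-> 1 = 1
q <-> q = 0 <-> 0 = 1
~(q <-> q) = ~1 = 0
(~q <-> (q <-> q)) -> ~(q <-> q) = 1 -> 0 = 0
(~(q <-> p) -> ~(p <-> (q -> p))) -> ((~q <-> (q <-> q)) -> ~(q <-> q)) = 1/2 -> 0 = 1/2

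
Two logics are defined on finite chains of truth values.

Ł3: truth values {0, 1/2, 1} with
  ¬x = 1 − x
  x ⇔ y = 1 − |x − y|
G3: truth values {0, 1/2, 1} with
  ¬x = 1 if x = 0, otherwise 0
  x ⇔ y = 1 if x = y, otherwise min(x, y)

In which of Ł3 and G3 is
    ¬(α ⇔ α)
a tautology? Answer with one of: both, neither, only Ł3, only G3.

neither

In Ł3: at α = 0 the value is 0 — not a tautology.
In G3: at α = 0 the value is 0 — not a tautology.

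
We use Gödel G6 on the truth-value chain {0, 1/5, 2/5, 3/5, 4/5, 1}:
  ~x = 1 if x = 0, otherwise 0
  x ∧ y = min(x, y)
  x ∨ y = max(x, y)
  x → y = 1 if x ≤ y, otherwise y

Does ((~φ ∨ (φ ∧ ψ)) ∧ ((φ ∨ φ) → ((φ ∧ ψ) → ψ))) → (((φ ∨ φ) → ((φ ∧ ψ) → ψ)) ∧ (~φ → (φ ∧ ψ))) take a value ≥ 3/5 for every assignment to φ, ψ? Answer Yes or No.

No

Counterexample: take φ = 0, ψ = 0.
~φ = ~0 = 1
φ ∧ ψ = 0 ∧ 0 = 0
~φ ∨ (φ ∧ ψ) = 1 ∨ 0 = 1
φ ∨ φ = 0 ∨ 0 = 0
φ ∧ ψ = 0 ∧ 0 = 0
(φ ∧ ψ) → ψ = 0 → 0 = 1
(φ ∨ φ) → ((φ ∧ ψ) → ψ) = 0 → 1 = 1
(~φ ∨ (φ ∧ ψ)) ∧ ((φ ∨ φ) → ((φ ∧ ψ) → ψ)) = 1 ∧ 1 = 1
φ ∨ φ = 0 ∨ 0 = 0
φ ∧ ψ = 0 ∧ 0 = 0
(φ ∧ ψ) → ψ = 0 → 0 = 1
(φ ∨ φ) → ((φ ∧ ψ) → ψ) = 0 → 1 = 1
~φ = ~0 = 1
φ ∧ ψ = 0 ∧ 0 = 0
~φ → (φ ∧ ψ) = 1 → 0 = 0
((φ ∨ φ) → ((φ ∧ ψ) → ψ)) ∧ (~φ → (φ ∧ ψ)) = 1 ∧ 0 = 0
((~φ ∨ (φ ∧ ψ)) ∧ ((φ ∨ φ) → ((φ ∧ ψ) → ψ))) → (((φ ∨ φ) → ((φ ∧ ψ) → ψ)) ∧ (~φ → (φ ∧ ψ))) = 1 → 0 = 0
This gives 0, which is below 3/5.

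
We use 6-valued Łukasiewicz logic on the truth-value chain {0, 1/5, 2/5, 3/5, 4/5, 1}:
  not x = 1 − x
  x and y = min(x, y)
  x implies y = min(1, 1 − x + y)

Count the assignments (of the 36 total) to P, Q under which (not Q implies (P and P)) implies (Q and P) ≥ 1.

value 1: 2 assignments (counts)
value 4/5: 6 assignments
value 3/5: 10 assignments
value 2/5: 10 assignments
value 1/5: 6 assignments
value 0: 2 assignments
So 2 of the 36 assignments meet the threshold.

2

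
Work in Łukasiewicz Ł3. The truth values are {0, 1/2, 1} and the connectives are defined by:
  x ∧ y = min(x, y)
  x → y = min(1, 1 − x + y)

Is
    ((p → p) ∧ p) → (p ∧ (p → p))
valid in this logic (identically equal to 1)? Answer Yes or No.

p = 0 ↦ 1
p = 1/2 ↦ 1
p = 1 ↦ 1
Every assignment gives a value ≥ 1.

Yes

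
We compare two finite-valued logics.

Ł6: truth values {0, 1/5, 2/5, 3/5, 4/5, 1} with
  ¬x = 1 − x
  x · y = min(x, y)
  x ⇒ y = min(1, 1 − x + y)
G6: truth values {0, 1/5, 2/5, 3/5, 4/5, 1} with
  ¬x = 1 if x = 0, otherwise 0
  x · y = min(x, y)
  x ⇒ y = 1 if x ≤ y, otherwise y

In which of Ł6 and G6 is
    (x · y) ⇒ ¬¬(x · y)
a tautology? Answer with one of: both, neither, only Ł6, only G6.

In Ł6: every assignment gives 1 — tautology.
In G6: every assignment gives 1 — tautology.

both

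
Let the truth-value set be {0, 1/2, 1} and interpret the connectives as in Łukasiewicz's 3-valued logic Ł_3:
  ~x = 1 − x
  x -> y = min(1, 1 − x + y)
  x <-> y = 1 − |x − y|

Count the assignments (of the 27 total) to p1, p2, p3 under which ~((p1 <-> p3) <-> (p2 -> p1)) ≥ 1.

value 1: 5 assignments (counts)
value 1/2: 12 assignments
value 0: 10 assignments
So 5 of the 27 assignments meet the threshold.

5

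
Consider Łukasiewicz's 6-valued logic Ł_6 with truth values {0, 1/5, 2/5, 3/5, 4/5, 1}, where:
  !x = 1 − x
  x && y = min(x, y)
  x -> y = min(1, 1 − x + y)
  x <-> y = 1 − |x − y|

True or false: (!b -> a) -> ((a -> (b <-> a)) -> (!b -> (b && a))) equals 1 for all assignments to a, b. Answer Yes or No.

No

Counterexample: take a = 1/5, b = 0.
!b = !0 = 1
!b -> a = 1 -> 1/5 = 1/5
b <-> a = 0 <-> 1/5 = 4/5
a -> (b <-> a) = 1/5 -> 4/5 = 1
!b = !0 = 1
b && a = 0 && 1/5 = 0
!b -> (b && a) = 1 -> 0 = 0
(a -> (b <-> a)) -> (!b -> (b && a)) = 1 -> 0 = 0
(!b -> a) -> ((a -> (b <-> a)) -> (!b -> (b && a))) = 1/5 -> 0 = 4/5
This gives 4/5 ≠ 1.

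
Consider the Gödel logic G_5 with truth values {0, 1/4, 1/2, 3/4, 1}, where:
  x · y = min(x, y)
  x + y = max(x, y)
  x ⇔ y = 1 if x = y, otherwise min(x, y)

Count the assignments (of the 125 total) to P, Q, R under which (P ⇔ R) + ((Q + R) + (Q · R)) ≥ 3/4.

89

value 1: 61 assignments (counts)
value 3/4: 28 assignments (counts)
value 1/2: 20 assignments
value 1/4: 12 assignments
value 0: 4 assignments
So 89 of the 125 assignments meet the threshold.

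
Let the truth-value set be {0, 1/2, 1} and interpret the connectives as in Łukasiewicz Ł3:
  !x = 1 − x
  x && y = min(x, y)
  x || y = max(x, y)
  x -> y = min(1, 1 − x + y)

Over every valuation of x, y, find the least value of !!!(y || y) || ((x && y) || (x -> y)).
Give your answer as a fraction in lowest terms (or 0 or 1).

Take x = 1, y = 1/2:
y || y = 1/2 || 1/2 = 1/2
!(y || y) = !1/2 = 1/2
!!(y || y) = !1/2 = 1/2
!!!(y || y) = !1/2 = 1/2
x && y = 1 && 1/2 = 1/2
x -> y = 1 -> 1/2 = 1/2
(x && y) || (x -> y) = 1/2 || 1/2 = 1/2
!!!(y || y) || ((x && y) || (x -> y)) = 1/2 || 1/2 = 1/2
No assignment yields a value below 1/2, so this is the minimum.

1/2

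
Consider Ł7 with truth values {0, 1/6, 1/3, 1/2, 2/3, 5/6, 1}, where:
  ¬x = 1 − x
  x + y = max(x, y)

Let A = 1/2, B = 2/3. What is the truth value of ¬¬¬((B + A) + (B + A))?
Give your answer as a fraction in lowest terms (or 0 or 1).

B + A = 2/3 + 1/2 = 2/3
B + A = 2/3 + 1/2 = 2/3
(B + A) + (B + A) = 2/3 + 2/3 = 2/3
¬((B + A) + (B + A)) = ¬2/3 = 1/3
¬¬((B + A) + (B + A)) = ¬1/3 = 2/3
¬¬¬((B + A) + (B + A)) = ¬2/3 = 1/3

1/3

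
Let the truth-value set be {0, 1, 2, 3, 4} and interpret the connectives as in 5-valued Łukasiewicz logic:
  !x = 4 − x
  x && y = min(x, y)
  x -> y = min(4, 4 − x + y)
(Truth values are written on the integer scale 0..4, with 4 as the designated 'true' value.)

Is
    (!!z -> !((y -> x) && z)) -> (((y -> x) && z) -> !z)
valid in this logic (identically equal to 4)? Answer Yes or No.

At x = 2, y = 4, z = 0, for instance:
!z = !0 = 4
!!z = !4 = 0
y -> x = 4 -> 2 = 2
(y -> x) && z = 2 && 0 = 0
!((y -> x) && z) = !0 = 4
!!z -> !((y -> x) && z) = 0 -> 4 = 4
((y -> x) && z) -> !z = 0 -> 4 = 4
(!!z -> !((y -> x) && z)) -> (((y -> x) && z) -> !z) = 4 -> 4 = 4
and checking the remaining 124 assignments likewise gives ≥ 4 in every case.

Yes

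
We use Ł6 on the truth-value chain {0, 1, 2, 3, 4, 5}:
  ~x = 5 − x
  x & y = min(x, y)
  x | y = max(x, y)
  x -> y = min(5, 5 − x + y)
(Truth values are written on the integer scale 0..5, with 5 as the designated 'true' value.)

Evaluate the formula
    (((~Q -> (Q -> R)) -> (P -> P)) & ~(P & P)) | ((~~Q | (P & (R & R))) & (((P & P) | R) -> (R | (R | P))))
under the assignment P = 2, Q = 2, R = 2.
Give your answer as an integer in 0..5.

~Q = ~2 = 3
Q -> R = 2 -> 2 = 5
~Q -> (Q -> R) = 3 -> 5 = 5
P -> P = 2 -> 2 = 5
(~Q -> (Q -> R)) -> (P -> P) = 5 -> 5 = 5
P & P = 2 & 2 = 2
~(P & P) = ~2 = 3
((~Q -> (Q -> R)) -> (P -> P)) & ~(P & P) = 5 & 3 = 3
~Q = ~2 = 3
~~Q = ~3 = 2
R & R = 2 & 2 = 2
P & (R & R) = 2 & 2 = 2
~~Q | (P & (R & R)) = 2 | 2 = 2
P & P = 2 & 2 = 2
(P & P) | R = 2 | 2 = 2
R | P = 2 | 2 = 2
R | (R | P) = 2 | 2 = 2
((P & P) | R) -> (R | (R | P)) = 2 -> 2 = 5
(~~Q | (P & (R & R))) & (((P & P) | R) -> (R | (R | P))) = 2 & 5 = 2
(((~Q -> (Q -> R)) -> (P -> P)) & ~(P & P)) | ((~~Q | (P & (R & R))) & (((P & P) | R) -> (R | (R | P)))) = 3 | 2 = 3

3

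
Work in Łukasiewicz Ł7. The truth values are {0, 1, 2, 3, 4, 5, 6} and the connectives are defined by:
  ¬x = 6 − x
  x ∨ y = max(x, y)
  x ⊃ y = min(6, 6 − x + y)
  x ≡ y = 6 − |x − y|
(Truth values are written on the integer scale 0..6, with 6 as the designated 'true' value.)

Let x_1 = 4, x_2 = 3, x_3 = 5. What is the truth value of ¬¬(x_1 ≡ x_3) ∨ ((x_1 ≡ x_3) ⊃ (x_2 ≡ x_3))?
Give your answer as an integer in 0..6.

5

x_1 ≡ x_3 = 4 ≡ 5 = 5
¬(x_1 ≡ x_3) = ¬5 = 1
¬¬(x_1 ≡ x_3) = ¬1 = 5
x_1 ≡ x_3 = 4 ≡ 5 = 5
x_2 ≡ x_3 = 3 ≡ 5 = 4
(x_1 ≡ x_3) ⊃ (x_2 ≡ x_3) = 5 ⊃ 4 = 5
¬¬(x_1 ≡ x_3) ∨ ((x_1 ≡ x_3) ⊃ (x_2 ≡ x_3)) = 5 ∨ 5 = 5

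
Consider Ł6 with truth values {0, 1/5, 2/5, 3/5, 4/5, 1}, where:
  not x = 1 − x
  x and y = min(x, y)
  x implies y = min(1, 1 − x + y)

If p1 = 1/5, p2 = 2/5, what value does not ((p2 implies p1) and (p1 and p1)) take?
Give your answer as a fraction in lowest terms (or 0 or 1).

4/5

p2 implies p1 = 2/5 implies 1/5 = 4/5
p1 and p1 = 1/5 and 1/5 = 1/5
(p2 implies p1) and (p1 and p1) = 4/5 and 1/5 = 1/5
not ((p2 implies p1) and (p1 and p1)) = not 1/5 = 4/5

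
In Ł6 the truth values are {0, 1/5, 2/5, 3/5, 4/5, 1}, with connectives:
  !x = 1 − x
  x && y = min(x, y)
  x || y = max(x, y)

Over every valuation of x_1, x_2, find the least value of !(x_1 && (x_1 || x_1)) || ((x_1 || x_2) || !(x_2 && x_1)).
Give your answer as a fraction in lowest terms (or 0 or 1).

3/5

Take x_1 = 2/5, x_2 = 2/5:
x_1 || x_1 = 2/5 || 2/5 = 2/5
x_1 && (x_1 || x_1) = 2/5 && 2/5 = 2/5
!(x_1 && (x_1 || x_1)) = !2/5 = 3/5
x_1 || x_2 = 2/5 || 2/5 = 2/5
x_2 && x_1 = 2/5 && 2/5 = 2/5
!(x_2 && x_1) = !2/5 = 3/5
(x_1 || x_2) || !(x_2 && x_1) = 2/5 || 3/5 = 3/5
!(x_1 && (x_1 || x_1)) || ((x_1 || x_2) || !(x_2 && x_1)) = 3/5 || 3/5 = 3/5
No assignment yields a value below 3/5, so this is the minimum.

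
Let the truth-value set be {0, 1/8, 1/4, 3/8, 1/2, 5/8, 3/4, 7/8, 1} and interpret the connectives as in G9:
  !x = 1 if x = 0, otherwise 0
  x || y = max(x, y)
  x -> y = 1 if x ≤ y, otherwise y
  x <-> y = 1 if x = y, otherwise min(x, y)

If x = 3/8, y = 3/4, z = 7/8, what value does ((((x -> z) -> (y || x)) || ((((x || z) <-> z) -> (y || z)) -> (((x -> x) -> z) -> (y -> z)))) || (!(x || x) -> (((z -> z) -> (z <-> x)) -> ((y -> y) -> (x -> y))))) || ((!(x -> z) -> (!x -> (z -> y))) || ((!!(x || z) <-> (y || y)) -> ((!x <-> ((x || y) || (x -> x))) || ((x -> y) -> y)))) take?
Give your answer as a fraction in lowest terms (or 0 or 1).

1

x -> z = 3/8 -> 7/8 = 1
y || x = 3/4 || 3/8 = 3/4
(x -> z) -> (y || x) = 1 -> 3/4 = 3/4
x || z = 3/8 || 7/8 = 7/8
(x || z) <-> z = 7/8 <-> 7/8 = 1
y || z = 3/4 || 7/8 = 7/8
((x || z) <-> z) -> (y || z) = 1 -> 7/8 = 7/8
x -> x = 3/8 -> 3/8 = 1
(x -> x) -> z = 1 -> 7/8 = 7/8
y -> z = 3/4 -> 7/8 = 1
((x -> x) -> z) -> (y -> z) = 7/8 -> 1 = 1
(((x || z) <-> z) -> (y || z)) -> (((x -> x) -> z) -> (y -> z)) = 7/8 -> 1 = 1
((x -> z) -> (y || x)) || ((((x || z) <-> z) -> (y || z)) -> (((x -> x) -> z) -> (y -> z))) = 3/4 || 1 = 1
x || x = 3/8 || 3/8 = 3/8
!(x || x) = !3/8 = 0
z -> z = 7/8 -> 7/8 = 1
z <-> x = 7/8 <-> 3/8 = 3/8
(z -> z) -> (z <-> x) = 1 -> 3/8 = 3/8
y -> y = 3/4 -> 3/4 = 1
x -> y = 3/8 -> 3/4 = 1
(y -> y) -> (x -> y) = 1 -> 1 = 1
((z -> z) -> (z <-> x)) -> ((y -> y) -> (x -> y)) = 3/8 -> 1 = 1
!(x || x) -> (((z -> z) -> (z <-> x)) -> ((y -> y) -> (x -> y))) = 0 -> 1 = 1
(((x -> z) -> (y || x)) || ((((x || z) <-> z) -> (y || z)) -> (((x -> x) -> z) -> (y -> z)))) || (!(x || x) -> (((z -> z) -> (z <-> x)) -> ((y -> y) -> (x -> y)))) = 1 || 1 = 1
x -> z = 3/8 -> 7/8 = 1
!(x -> z) = !1 = 0
!x = !3/8 = 0
z -> y = 7/8 -> 3/4 = 3/4
!x -> (z -> y) = 0 -> 3/4 = 1
!(x -> z) -> (!x -> (z -> y)) = 0 -> 1 = 1
x || z = 3/8 || 7/8 = 7/8
!(x || z) = !7/8 = 0
!!(x || z) = !0 = 1
y || y = 3/4 || 3/4 = 3/4
!!(x || z) <-> (y || y) = 1 <-> 3/4 = 3/4
!x = !3/8 = 0
x || y = 3/8 || 3/4 = 3/4
x -> x = 3/8 -> 3/8 = 1
(x || y) || (x -> x) = 3/4 || 1 = 1
!x <-> ((x || y) || (x -> x)) = 0 <-> 1 = 0
x -> y = 3/8 -> 3/4 = 1
(x -> y) -> y = 1 -> 3/4 = 3/4
(!x <-> ((x || y) || (x -> x))) || ((x -> y) -> y) = 0 || 3/4 = 3/4
(!!(x || z) <-> (y || y)) -> ((!x <-> ((x || y) || (x -> x))) || ((x -> y) -> y)) = 3/4 -> 3/4 = 1
(!(x -> z) -> (!x -> (z -> y))) || ((!!(x || z) <-> (y || y)) -> ((!x <-> ((x || y) || (x -> x))) || ((x -> y) -> y))) = 1 || 1 = 1
((((x -> z) -> (y || x)) || ((((x || z) <-> z) -> (y || z)) -> (((x -> x) -> z) -> (y -> z)))) || (!(x || x) -> (((z -> z) -> (z <-> x)) -> ((y -> y) -> (x -> y))))) || ((!(x -> z) -> (!x -> (z -> y))) || ((!!(x || z) <-> (y || y)) -> ((!x <-> ((x || y) || (x -> x))) || ((x -> y) -> y)))) = 1 || 1 = 1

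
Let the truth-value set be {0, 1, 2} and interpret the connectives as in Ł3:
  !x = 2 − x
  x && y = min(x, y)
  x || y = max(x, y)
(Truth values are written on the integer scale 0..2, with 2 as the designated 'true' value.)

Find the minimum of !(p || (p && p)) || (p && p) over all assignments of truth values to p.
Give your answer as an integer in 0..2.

Take p = 1:
p && p = 1 && 1 = 1
p || (p && p) = 1 || 1 = 1
!(p || (p && p)) = !1 = 1
p && p = 1 && 1 = 1
!(p || (p && p)) || (p && p) = 1 || 1 = 1
No assignment yields a value below 1, so this is the minimum.

1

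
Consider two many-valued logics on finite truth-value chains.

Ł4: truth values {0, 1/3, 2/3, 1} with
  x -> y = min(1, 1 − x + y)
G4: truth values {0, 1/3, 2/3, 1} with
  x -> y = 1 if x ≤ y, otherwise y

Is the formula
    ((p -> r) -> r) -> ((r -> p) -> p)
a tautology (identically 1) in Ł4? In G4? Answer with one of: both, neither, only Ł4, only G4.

In Ł4: every assignment gives 1 — tautology.
In G4: at p = 1/3, r = 0 the value is 1/3 — not a tautology.

only Ł4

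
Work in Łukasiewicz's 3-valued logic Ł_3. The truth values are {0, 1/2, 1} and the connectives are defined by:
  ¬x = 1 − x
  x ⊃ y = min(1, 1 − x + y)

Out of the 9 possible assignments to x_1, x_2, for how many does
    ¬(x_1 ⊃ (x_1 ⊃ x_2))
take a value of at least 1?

x_1 = 0, x_2 = 0 ↦ 0  <
x_1 = 0, x_2 = 1/2 ↦ 0  <
x_1 = 0, x_2 = 1 ↦ 0  <
x_1 = 1/2, x_2 = 0 ↦ 0  <
x_1 = 1/2, x_2 = 1/2 ↦ 0  <
x_1 = 1/2, x_2 = 1 ↦ 0  <
x_1 = 1, x_2 = 0 ↦ 1  ≥
x_1 = 1, x_2 = 1/2 ↦ 1/2  <
x_1 = 1, x_2 = 1 ↦ 0  <
So 1 of the 9 assignments meets the threshold.

1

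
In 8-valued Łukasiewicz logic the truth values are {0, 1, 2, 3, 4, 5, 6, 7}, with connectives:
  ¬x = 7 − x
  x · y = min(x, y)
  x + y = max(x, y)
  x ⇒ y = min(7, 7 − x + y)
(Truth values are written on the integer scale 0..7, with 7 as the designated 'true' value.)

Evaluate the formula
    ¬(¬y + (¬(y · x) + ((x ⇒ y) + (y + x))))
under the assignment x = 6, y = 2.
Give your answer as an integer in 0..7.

¬y = ¬2 = 5
y · x = 2 · 6 = 2
¬(y · x) = ¬2 = 5
x ⇒ y = 6 ⇒ 2 = 3
y + x = 2 + 6 = 6
(x ⇒ y) + (y + x) = 3 + 6 = 6
¬(y · x) + ((x ⇒ y) + (y + x)) = 5 + 6 = 6
¬y + (¬(y · x) + ((x ⇒ y) + (y + x))) = 5 + 6 = 6
¬(¬y + (¬(y · x) + ((x ⇒ y) + (y + x)))) = ¬6 = 1

1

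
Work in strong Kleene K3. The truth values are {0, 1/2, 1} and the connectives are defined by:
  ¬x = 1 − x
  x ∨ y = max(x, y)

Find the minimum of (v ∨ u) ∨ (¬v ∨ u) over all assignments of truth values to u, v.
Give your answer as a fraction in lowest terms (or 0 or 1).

1/2

Take u = 0, v = 1/2:
v ∨ u = 1/2 ∨ 0 = 1/2
¬v = ¬1/2 = 1/2
¬v ∨ u = 1/2 ∨ 0 = 1/2
(v ∨ u) ∨ (¬v ∨ u) = 1/2 ∨ 1/2 = 1/2
No assignment yields a value below 1/2, so this is the minimum.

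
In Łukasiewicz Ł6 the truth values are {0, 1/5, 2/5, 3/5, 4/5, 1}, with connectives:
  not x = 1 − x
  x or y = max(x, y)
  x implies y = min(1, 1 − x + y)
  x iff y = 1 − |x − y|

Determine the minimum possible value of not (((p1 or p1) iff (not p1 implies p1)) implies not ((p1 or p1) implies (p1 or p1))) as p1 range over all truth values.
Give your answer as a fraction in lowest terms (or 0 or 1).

Take p1 = 2/5:
p1 or p1 = 2/5 or 2/5 = 2/5
not p1 = not 2/5 = 3/5
not p1 implies p1 = 3/5 implies 2/5 = 4/5
(p1 or p1) iff (not p1 implies p1) = 2/5 iff 4/5 = 3/5
p1 or p1 = 2/5 or 2/5 = 2/5
p1 or p1 = 2/5 or 2/5 = 2/5
(p1 or p1) implies (p1 or p1) = 2/5 implies 2/5 = 1
not ((p1 or p1) implies (p1 or p1)) = not 1 = 0
((p1 or p1) iff (not p1 implies p1)) implies not ((p1 or p1) implies (p1 or p1)) = 3/5 implies 0 = 2/5
not (((p1 or p1) iff (not p1 implies p1)) implies not ((p1 or p1) implies (p1 or p1))) = not 2/5 = 3/5
No assignment yields a value below 3/5, so this is the minimum.

3/5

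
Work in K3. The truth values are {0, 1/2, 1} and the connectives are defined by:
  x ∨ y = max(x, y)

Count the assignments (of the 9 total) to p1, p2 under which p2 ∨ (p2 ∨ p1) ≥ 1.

p1 = 0, p2 = 0 ↦ 0  <
p1 = 0, p2 = 1/2 ↦ 1/2  <
p1 = 0, p2 = 1 ↦ 1  ≥
p1 = 1/2, p2 = 0 ↦ 1/2  <
p1 = 1/2, p2 = 1/2 ↦ 1/2  <
p1 = 1/2, p2 = 1 ↦ 1  ≥
p1 = 1, p2 = 0 ↦ 1  ≥
p1 = 1, p2 = 1/2 ↦ 1  ≥
p1 = 1, p2 = 1 ↦ 1  ≥
So 5 of the 9 assignments meet the threshold.

5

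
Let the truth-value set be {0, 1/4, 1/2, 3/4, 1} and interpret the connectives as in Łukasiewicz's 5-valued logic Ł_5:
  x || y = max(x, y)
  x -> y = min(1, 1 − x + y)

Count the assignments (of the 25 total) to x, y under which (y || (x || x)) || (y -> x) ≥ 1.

19

value 1: 19 assignments (counts)
value 3/4: 5 assignments
value 1/2: 1 assignment
So 19 of the 25 assignments meet the threshold.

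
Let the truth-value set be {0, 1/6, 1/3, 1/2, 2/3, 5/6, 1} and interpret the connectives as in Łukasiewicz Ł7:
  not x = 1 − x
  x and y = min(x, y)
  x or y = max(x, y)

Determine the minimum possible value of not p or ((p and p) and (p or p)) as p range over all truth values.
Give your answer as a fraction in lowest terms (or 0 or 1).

Take p = 1/2:
not p = not 1/2 = 1/2
p and p = 1/2 and 1/2 = 1/2
p or p = 1/2 or 1/2 = 1/2
(p and p) and (p or p) = 1/2 and 1/2 = 1/2
not p or ((p and p) and (p or p)) = 1/2 or 1/2 = 1/2
No assignment yields a value below 1/2, so this is the minimum.

1/2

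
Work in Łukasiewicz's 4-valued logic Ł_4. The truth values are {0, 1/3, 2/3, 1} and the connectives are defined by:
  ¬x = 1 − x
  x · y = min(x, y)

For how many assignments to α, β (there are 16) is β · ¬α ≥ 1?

1

α = 0, β = 0 ↦ 0  <
α = 0, β = 1/3 ↦ 1/3  <
α = 0, β = 2/3 ↦ 2/3  <
α = 0, β = 1 ↦ 1  ≥
α = 1/3, β = 0 ↦ 0  <
α = 1/3, β = 1/3 ↦ 1/3  <
α = 1/3, β = 2/3 ↦ 2/3  <
α = 1/3, β = 1 ↦ 2/3  <
α = 2/3, β = 0 ↦ 0  <
α = 2/3, β = 1/3 ↦ 1/3  <
α = 2/3, β = 2/3 ↦ 1/3  <
α = 2/3, β = 1 ↦ 1/3  <
α = 1, β = 0 ↦ 0  <
α = 1, β = 1/3 ↦ 0  <
α = 1, β = 2/3 ↦ 0  <
α = 1, β = 1 ↦ 0  <
So 1 of the 16 assignments meets the threshold.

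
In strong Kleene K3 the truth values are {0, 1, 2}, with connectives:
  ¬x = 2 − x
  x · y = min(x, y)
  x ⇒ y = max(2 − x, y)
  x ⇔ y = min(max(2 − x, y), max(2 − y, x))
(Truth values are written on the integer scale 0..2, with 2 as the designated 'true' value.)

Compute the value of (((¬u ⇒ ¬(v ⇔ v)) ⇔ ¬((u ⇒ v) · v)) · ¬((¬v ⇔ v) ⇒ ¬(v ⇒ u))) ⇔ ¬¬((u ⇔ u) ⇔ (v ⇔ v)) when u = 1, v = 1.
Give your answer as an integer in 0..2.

¬u = ¬1 = 1
v ⇔ v = 1 ⇔ 1 = 1
¬(v ⇔ v) = ¬1 = 1
¬u ⇒ ¬(v ⇔ v) = 1 ⇒ 1 = 1
u ⇒ v = 1 ⇒ 1 = 1
(u ⇒ v) · v = 1 · 1 = 1
¬((u ⇒ v) · v) = ¬1 = 1
(¬u ⇒ ¬(v ⇔ v)) ⇔ ¬((u ⇒ v) · v) = 1 ⇔ 1 = 1
¬v = ¬1 = 1
¬v ⇔ v = 1 ⇔ 1 = 1
v ⇒ u = 1 ⇒ 1 = 1
¬(v ⇒ u) = ¬1 = 1
(¬v ⇔ v) ⇒ ¬(v ⇒ u) = 1 ⇒ 1 = 1
¬((¬v ⇔ v) ⇒ ¬(v ⇒ u)) = ¬1 = 1
((¬u ⇒ ¬(v ⇔ v)) ⇔ ¬((u ⇒ v) · v)) · ¬((¬v ⇔ v) ⇒ ¬(v ⇒ u)) = 1 · 1 = 1
u ⇔ u = 1 ⇔ 1 = 1
v ⇔ v = 1 ⇔ 1 = 1
(u ⇔ u) ⇔ (v ⇔ v) = 1 ⇔ 1 = 1
¬((u ⇔ u) ⇔ (v ⇔ v)) = ¬1 = 1
¬¬((u ⇔ u) ⇔ (v ⇔ v)) = ¬1 = 1
(((¬u ⇒ ¬(v ⇔ v)) ⇔ ¬((u ⇒ v) · v)) · ¬((¬v ⇔ v) ⇒ ¬(v ⇒ u))) ⇔ ¬¬((u ⇔ u) ⇔ (v ⇔ v)) = 1 ⇔ 1 = 1

1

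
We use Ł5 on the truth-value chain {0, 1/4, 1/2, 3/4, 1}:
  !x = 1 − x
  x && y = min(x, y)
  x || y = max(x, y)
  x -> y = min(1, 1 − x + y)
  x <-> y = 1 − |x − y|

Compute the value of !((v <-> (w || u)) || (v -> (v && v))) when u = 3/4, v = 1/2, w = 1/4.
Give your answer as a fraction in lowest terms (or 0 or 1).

w || u = 1/4 || 3/4 = 3/4
v <-> (w || u) = 1/2 <-> 3/4 = 3/4
v && v = 1/2 && 1/2 = 1/2
v -> (v && v) = 1/2 -> 1/2 = 1
(v <-> (w || u)) || (v -> (v && v)) = 3/4 || 1 = 1
!((v <-> (w || u)) || (v -> (v && v))) = !1 = 0

0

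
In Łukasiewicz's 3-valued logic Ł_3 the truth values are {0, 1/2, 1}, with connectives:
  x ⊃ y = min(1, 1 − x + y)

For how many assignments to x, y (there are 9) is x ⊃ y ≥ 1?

x = 0, y = 0 ↦ 1  ≥
x = 0, y = 1/2 ↦ 1  ≥
x = 0, y = 1 ↦ 1  ≥
x = 1/2, y = 0 ↦ 1/2  <
x = 1/2, y = 1/2 ↦ 1  ≥
x = 1/2, y = 1 ↦ 1  ≥
x = 1, y = 0 ↦ 0  <
x = 1, y = 1/2 ↦ 1/2  <
x = 1, y = 1 ↦ 1  ≥
So 6 of the 9 assignments meet the threshold.

6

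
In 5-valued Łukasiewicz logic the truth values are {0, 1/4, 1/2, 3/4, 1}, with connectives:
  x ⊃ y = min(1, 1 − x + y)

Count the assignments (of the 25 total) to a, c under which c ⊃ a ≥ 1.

15

value 1: 15 assignments (counts)
value 3/4: 4 assignments
value 1/2: 3 assignments
value 1/4: 2 assignments
value 0: 1 assignment
So 15 of the 25 assignments meet the threshold.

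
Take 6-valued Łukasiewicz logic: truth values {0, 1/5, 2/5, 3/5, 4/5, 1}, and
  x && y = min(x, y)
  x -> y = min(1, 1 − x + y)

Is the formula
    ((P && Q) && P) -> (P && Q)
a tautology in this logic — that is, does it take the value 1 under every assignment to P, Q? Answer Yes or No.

Yes

At P = 1, Q = 4/5, for instance:
P && Q = 1 && 4/5 = 4/5
(P && Q) && P = 4/5 && 1 = 4/5
((P && Q) && P) -> (P && Q) = 4/5 -> 4/5 = 1
and checking the remaining 35 assignments likewise gives ≥ 1 in every case.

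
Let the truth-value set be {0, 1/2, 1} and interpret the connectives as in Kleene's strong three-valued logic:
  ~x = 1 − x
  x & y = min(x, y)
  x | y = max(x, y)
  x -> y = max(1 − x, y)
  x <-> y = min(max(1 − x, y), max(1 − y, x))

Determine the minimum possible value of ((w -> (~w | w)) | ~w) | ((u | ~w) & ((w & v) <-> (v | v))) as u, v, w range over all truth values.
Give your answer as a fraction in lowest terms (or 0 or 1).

Take u = 0, v = 0, w = 1/2:
~w = ~1/2 = 1/2
~w | w = 1/2 | 1/2 = 1/2
w -> (~w | w) = 1/2 -> 1/2 = 1/2
~w = ~1/2 = 1/2
(w -> (~w | w)) | ~w = 1/2 | 1/2 = 1/2
~w = ~1/2 = 1/2
u | ~w = 0 | 1/2 = 1/2
w & v = 1/2 & 0 = 0
v | v = 0 | 0 = 0
(w & v) <-> (v | v) = 0 <-> 0 = 1
(u | ~w) & ((w & v) <-> (v | v)) = 1/2 & 1 = 1/2
((w -> (~w | w)) | ~w) | ((u | ~w) & ((w & v) <-> (v | v))) = 1/2 | 1/2 = 1/2
No assignment yields a value below 1/2, so this is the minimum.

1/2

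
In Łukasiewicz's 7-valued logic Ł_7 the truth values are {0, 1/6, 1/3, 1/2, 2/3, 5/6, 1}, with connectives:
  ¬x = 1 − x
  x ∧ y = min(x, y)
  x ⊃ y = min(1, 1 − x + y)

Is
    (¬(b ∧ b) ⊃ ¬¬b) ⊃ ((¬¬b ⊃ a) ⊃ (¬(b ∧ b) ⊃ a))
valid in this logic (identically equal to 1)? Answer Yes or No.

At a = 2/3, b = 1/6, for instance:
b ∧ b = 1/6 ∧ 1/6 = 1/6
¬(b ∧ b) = ¬1/6 = 5/6
¬b = ¬1/6 = 5/6
¬¬b = ¬5/6 = 1/6
¬(b ∧ b) ⊃ ¬¬b = 5/6 ⊃ 1/6 = 1/3
¬¬b ⊃ a = 1/6 ⊃ 2/3 = 1
¬(b ∧ b) ⊃ a = 5/6 ⊃ 2/3 = 5/6
(¬¬b ⊃ a) ⊃ (¬(b ∧ b) ⊃ a) = 1 ⊃ 5/6 = 5/6
(¬(b ∧ b) ⊃ ¬¬b) ⊃ ((¬¬b ⊃ a) ⊃ (¬(b ∧ b) ⊃ a)) = 1/3 ⊃ 5/6 = 1
and checking the remaining 48 assignments likewise gives ≥ 1 in every case.

Yes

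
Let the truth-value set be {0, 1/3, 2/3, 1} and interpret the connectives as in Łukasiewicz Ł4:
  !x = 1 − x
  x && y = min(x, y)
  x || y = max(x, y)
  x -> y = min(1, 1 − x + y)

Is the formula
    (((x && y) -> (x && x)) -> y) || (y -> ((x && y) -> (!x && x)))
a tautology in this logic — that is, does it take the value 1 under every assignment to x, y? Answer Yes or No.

Counterexample: take x = 1, y = 2/3.
x && y = 1 && 2/3 = 2/3
x && x = 1 && 1 = 1
(x && y) -> (x && x) = 2/3 -> 1 = 1
((x && y) -> (x && x)) -> y = 1 -> 2/3 = 2/3
x && y = 1 && 2/3 = 2/3
!x = !1 = 0
!x && x = 0 && 1 = 0
(x && y) -> (!x && x) = 2/3 -> 0 = 1/3
y -> ((x && y) -> (!x && x)) = 2/3 -> 1/3 = 2/3
(((x && y) -> (x && x)) -> y) || (y -> ((x && y) -> (!x && x))) = 2/3 || 2/3 = 2/3
This gives 2/3 ≠ 1.

No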